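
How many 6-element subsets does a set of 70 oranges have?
C(70,6) = 70!/(6!×64!) = 131115985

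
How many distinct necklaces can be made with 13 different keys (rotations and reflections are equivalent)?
(13-1)!/2 = 479001600/2 = 239500800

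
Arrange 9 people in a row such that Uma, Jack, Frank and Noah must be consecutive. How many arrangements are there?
Treat the 4 as one block: (9-4+1)! × 4! = 720 × 24 = 17280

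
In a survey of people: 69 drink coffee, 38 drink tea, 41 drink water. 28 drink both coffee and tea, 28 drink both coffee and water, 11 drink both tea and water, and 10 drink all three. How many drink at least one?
|A∪B∪C| = 69+38+41-28-28-11+10 = 91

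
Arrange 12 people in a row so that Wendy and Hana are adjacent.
Treat as block: (12-1)! × 2! = 39916800 × 2 = 79833600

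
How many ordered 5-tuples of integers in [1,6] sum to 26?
Coefficient of x^26 in (x + x² + ... + x^6)^5. By inclusion-exclusion on dice exceeding 6: Σ_j (-1)^j C(5,j)·C(26-1-6j, 4) = C(5,0)·C(25,4) - C(5,1)·C(19,4) + C(5,2)·C(13,4) - C(5,3)·C(7,4) = 1·12650 - 5·3876 + 10·715 - 10·35 = 70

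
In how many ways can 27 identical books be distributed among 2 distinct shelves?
C(27+2-1, 2-1) = C(28, 1) = 28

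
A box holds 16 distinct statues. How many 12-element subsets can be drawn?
C(16,12) = 16!/(12!×4!) = 1820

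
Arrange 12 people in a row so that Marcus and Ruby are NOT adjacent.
Total - adjacent = 12! - (12-1)!×2 = 479001600 - 79833600 = 399168000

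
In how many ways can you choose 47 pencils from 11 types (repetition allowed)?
C(47+11-1, 11-1) = C(57, 10) = 43183019880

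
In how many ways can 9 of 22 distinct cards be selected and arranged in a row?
P(22,9) = 22!/(22-9)! = 180503769600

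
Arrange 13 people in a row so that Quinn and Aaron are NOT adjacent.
Total - adjacent = 13! - (13-1)!×2 = 6227020800 - 958003200 = 5269017600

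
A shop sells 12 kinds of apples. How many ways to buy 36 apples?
C(36+12-1, 12-1) = C(47, 11) = 17417133617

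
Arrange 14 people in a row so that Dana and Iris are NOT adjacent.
Total - adjacent = 14! - (14-1)!×2 = 87178291200 - 12454041600 = 74724249600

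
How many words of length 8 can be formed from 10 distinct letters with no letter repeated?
P(10,8) = 10!/(10-8)! = 1814400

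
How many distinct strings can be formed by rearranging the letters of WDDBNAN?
7! / (2! × 1! × 1! × 1! × 2!) = 1260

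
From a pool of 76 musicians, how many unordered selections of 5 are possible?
C(76,5) = 76!/(5!×71!) = 18474840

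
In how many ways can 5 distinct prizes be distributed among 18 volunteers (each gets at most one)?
P(18,5) = 18!/(18-5)! = 1028160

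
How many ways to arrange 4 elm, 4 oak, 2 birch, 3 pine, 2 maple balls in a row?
15! / (4! × 4! × 2! × 3! × 2!) = 94594500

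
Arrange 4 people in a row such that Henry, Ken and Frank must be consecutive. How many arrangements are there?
Treat the 3 as one block: (4-3+1)! × 3! = 2 × 6 = 12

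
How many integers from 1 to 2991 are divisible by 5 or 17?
⌊2991/5⌋ + ⌊2991/17⌋ - ⌊2991/85⌋ = 598 + 175 - 35 = 738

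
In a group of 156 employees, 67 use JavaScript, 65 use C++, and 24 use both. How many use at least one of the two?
|A∪B| = |A| + |B| - |A∩B| = 67 + 65 - 24 = 108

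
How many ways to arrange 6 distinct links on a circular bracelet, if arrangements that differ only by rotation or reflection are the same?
(6-1)!/2 = 120/2 = 60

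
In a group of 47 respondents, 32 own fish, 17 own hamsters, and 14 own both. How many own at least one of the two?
|A∪B| = |A| + |B| - |A∩B| = 32 + 17 - 14 = 35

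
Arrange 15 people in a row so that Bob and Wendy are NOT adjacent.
Total - adjacent = 15! - (15-1)!×2 = 1307674368000 - 174356582400 = 1133317785600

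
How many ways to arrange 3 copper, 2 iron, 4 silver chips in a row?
9! / (3! × 2! × 4!) = 1260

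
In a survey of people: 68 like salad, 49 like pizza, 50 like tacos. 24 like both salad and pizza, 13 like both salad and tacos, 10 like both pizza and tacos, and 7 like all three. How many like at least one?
|A∪B∪C| = 68+49+50-24-13-10+7 = 127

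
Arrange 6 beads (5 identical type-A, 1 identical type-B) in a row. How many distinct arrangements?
6! / (5! × 1!) = 6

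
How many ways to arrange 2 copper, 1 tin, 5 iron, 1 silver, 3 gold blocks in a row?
12! / (2! × 1! × 5! × 1! × 3!) = 332640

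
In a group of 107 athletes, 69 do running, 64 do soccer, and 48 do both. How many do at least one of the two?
|A∪B| = |A| + |B| - |A∩B| = 69 + 64 - 48 = 85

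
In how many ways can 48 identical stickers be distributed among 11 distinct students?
C(48+11-1, 11-1) = C(58, 10) = 52179482355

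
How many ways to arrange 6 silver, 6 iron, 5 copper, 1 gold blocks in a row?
18! / (6! × 6! × 5! × 1!) = 102918816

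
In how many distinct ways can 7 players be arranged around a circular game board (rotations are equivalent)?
Circular: fix one position, arrange the rest. (7-1)! = 720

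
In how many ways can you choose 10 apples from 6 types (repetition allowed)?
C(10+6-1, 6-1) = C(15, 5) = 3003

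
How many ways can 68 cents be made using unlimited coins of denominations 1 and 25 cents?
Coefficient of x^68 in 1/(1-x^1) · 1/(1-x^25). Use j coins of 25 for j = 0..⌊68/25⌋ = 2, the rest in 1s: 2 + 1 = 3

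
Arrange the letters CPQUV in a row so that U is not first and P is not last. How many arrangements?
By inclusion-exclusion: 5! - 2×(5-1)! + (5-2)! = 120 - 48 + 6 = 78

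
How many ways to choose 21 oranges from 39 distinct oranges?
C(39,21) = 39!/(21!×18!) = 62359143990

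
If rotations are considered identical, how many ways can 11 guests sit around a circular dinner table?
Circular: fix one position, arrange the rest. (11-1)! = 3628800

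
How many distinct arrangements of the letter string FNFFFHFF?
8! / (6! × 1! × 1!) = 56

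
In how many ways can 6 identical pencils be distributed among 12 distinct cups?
C(6+12-1, 12-1) = C(17, 11) = 12376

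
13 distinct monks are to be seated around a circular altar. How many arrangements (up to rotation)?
Circular: fix one position, arrange the rest. (13-1)! = 479001600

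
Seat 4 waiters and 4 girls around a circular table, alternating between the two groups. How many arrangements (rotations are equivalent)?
Fix one of the waiters: (4-1)! ways for the remaining waiters, × 4! ways for the girls = 6 × 24 = 144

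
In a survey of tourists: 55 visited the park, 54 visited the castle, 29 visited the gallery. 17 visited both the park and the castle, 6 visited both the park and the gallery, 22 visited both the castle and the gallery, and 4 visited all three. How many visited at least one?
|A∪B∪C| = 55+54+29-17-6-22+4 = 97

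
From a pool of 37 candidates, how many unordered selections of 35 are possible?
C(37,35) = 37!/(35!×2!) = 666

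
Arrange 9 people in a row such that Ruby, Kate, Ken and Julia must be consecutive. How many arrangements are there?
Treat the 4 as one block: (9-4+1)! × 4! = 720 × 24 = 17280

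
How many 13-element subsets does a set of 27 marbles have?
C(27,13) = 27!/(13!×14!) = 20058300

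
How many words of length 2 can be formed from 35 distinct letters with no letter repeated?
P(35,2) = 35!/(35-2)! = 1190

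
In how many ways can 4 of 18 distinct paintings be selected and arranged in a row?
P(18,4) = 18!/(18-4)! = 73440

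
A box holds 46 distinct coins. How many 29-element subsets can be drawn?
C(46,29) = 46!/(29!×17!) = 1749695026860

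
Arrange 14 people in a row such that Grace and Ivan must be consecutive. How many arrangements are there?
Treat the 2 as one block: (14-2+1)! × 2! = 6227020800 × 2 = 12454041600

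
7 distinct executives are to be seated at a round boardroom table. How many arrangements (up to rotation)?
Circular: fix one position, arrange the rest. (7-1)! = 720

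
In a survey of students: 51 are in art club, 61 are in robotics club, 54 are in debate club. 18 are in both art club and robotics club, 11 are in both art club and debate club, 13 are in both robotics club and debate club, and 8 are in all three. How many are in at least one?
|A∪B∪C| = 51+61+54-18-11-13+8 = 132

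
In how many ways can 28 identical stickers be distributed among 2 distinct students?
C(28+2-1, 2-1) = C(29, 1) = 29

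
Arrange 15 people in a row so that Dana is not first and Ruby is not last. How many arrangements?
By inclusion-exclusion: 15! - 2×(15-1)! + (15-2)! = 1307674368000 - 174356582400 + 6227020800 = 1139544806400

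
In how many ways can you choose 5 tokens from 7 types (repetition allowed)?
C(5+7-1, 7-1) = C(11, 6) = 462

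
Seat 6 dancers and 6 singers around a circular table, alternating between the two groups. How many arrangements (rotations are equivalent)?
Fix one of the dancers: (6-1)! ways for the remaining dancers, × 6! ways for the singers = 120 × 720 = 86400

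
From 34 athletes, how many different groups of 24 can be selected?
C(34,24) = 34!/(24!×10!) = 131128140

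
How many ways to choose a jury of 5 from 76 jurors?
C(76,5) = 76!/(5!×71!) = 18474840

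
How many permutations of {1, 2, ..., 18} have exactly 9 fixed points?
Choose the 9 fixed points C(18,9) = 48620, derange the rest: !9 = Σ_{j=0}^{9} (-1)^j·9!/j! = 362880 - 362880 + 181440 - 60480 + 15120 - 3024 + 504 - 72 + 9 - 1 = 133496. Product = 48620 × 133496 = 6490575520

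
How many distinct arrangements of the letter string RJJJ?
4! / (1! × 3!) = 4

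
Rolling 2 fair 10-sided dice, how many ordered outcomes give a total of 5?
Coefficient of x^5 in (x + x² + ... + x^10)^2. By inclusion-exclusion on dice exceeding 10: Σ_j (-1)^j C(2,j)·C(5-1-10j, 1) = C(2,0)·C(4,1) = 1·4 = 4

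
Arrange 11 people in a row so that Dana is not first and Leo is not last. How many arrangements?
By inclusion-exclusion: 11! - 2×(11-1)! + (11-2)! = 39916800 - 7257600 + 362880 = 33022080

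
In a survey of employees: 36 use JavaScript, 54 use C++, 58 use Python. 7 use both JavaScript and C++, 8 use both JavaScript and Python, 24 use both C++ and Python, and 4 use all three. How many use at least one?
|A∪B∪C| = 36+54+58-7-8-24+4 = 113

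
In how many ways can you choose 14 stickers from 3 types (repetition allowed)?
C(14+3-1, 3-1) = C(16, 2) = 120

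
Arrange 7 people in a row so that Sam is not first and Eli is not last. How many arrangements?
By inclusion-exclusion: 7! - 2×(7-1)! + (7-2)! = 5040 - 1440 + 120 = 3720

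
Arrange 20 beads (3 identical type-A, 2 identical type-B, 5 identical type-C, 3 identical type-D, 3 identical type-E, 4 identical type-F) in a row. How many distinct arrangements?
20! / (3! × 2! × 5! × 3! × 3! × 4!) = 1955457504000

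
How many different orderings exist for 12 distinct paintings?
12! = 479001600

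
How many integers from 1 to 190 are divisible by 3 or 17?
⌊190/3⌋ + ⌊190/17⌋ - ⌊190/51⌋ = 63 + 11 - 3 = 71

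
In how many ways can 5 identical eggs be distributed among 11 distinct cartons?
C(5+11-1, 11-1) = C(15, 10) = 3003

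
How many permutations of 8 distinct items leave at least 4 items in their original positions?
Exactly j fixed points: C(8,j)·!(8-j); sum over j ≥ 4 (derangement numbers via !m = (m-1)·(!(m-1) + !(m-2)): !0..!4 = 1, 0, 1, 2, 9). Σ_{j=4}^{8} C(8,j)·!(8-j) = C(8,4)·!4 + C(8,5)·!3 + C(8,6)·!2 + C(8,7)·!1 + C(8,8)·!0 = 70·9 + 56·2 + 28·1 + 8·0 + 1·1 = 771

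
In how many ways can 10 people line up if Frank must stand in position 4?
Fix one position: (10-1)! = 362880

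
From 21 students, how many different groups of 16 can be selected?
C(21,16) = 21!/(16!×5!) = 20349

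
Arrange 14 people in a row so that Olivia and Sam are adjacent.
Treat as block: (14-1)! × 2! = 6227020800 × 2 = 12454041600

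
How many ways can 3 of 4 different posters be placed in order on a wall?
P(4,3) = 4!/(4-3)! = 24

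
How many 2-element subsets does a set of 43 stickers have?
C(43,2) = 43!/(2!×41!) = 903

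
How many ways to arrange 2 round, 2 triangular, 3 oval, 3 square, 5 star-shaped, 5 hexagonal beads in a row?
20! / (2! × 2! × 3! × 3! × 5! × 5!) = 1173274502400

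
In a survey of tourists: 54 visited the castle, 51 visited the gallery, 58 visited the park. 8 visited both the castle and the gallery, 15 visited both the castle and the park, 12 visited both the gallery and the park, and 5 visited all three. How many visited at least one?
|A∪B∪C| = 54+51+58-8-15-12+5 = 133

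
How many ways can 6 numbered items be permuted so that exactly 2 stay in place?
Choose the 2 fixed points C(6,2) = 15, derange the rest: !4 = Σ_{j=0}^{4} (-1)^j·4!/j! = 24 - 24 + 12 - 4 + 1 = 9. Product = 15 × 9 = 135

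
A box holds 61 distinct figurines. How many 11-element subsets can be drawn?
C(61,11) = 61!/(11!×50!) = 418094152866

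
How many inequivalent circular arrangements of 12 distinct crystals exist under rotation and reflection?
(12-1)!/2 = 39916800/2 = 19958400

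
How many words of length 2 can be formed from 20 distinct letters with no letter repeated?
P(20,2) = 20!/(20-2)! = 380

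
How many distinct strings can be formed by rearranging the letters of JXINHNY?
7! / (1! × 1! × 1! × 1! × 2! × 1!) = 2520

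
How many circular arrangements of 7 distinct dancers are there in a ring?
Circular: fix one position, arrange the rest. (7-1)! = 720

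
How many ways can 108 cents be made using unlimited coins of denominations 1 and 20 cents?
Coefficient of x^108 in 1/(1-x^1) · 1/(1-x^20). Use j coins of 20 for j = 0..⌊108/20⌋ = 5, the rest in 1s: 5 + 1 = 6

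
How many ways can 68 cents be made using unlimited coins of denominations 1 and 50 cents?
Coefficient of x^68 in 1/(1-x^1) · 1/(1-x^50). Use j coins of 50 for j = 0..⌊68/50⌋ = 1, the rest in 1s: 1 + 1 = 2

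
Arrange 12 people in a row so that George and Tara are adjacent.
Treat as block: (12-1)! × 2! = 39916800 × 2 = 79833600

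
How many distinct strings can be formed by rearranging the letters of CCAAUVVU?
8! / (2! × 2! × 2! × 2!) = 2520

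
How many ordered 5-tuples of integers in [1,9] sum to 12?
Coefficient of x^12 in (x + x² + ... + x^9)^5. By inclusion-exclusion on dice exceeding 9: Σ_j (-1)^j C(5,j)·C(12-1-9j, 4) = C(5,0)·C(11,4) = 1·330 = 330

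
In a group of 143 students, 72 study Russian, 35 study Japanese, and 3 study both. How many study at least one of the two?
|A∪B| = |A| + |B| - |A∩B| = 72 + 35 - 3 = 104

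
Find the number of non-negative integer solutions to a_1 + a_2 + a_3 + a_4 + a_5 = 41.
C(41+5-1, 5-1) = C(45, 4) = 148995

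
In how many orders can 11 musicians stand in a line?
11! = 39916800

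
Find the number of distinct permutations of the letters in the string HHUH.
4! / (1! × 3!) = 4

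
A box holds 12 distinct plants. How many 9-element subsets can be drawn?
C(12,9) = 12!/(9!×3!) = 220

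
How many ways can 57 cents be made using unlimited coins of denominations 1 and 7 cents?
Coefficient of x^57 in 1/(1-x^1) · 1/(1-x^7). Use j coins of 7 for j = 0..⌊57/7⌋ = 8, the rest in 1s: 8 + 1 = 9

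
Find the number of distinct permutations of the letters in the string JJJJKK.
6! / (2! × 4!) = 15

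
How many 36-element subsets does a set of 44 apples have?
C(44,36) = 44!/(36!×8!) = 177232627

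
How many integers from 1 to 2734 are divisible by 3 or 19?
⌊2734/3⌋ + ⌊2734/19⌋ - ⌊2734/57⌋ = 911 + 143 - 47 = 1007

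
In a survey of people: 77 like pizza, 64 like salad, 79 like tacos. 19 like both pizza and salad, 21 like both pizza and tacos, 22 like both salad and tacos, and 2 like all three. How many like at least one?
|A∪B∪C| = 77+64+79-19-21-22+2 = 160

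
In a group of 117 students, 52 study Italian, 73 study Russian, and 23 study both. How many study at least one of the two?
|A∪B| = |A| + |B| - |A∩B| = 52 + 73 - 23 = 102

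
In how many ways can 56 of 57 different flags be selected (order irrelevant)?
C(57,56) = 57!/(56!×1!) = 57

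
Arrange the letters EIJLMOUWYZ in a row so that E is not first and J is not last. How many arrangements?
By inclusion-exclusion: 10! - 2×(10-1)! + (10-2)! = 3628800 - 725760 + 40320 = 2943360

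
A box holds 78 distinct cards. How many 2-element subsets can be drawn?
C(78,2) = 78!/(2!×76!) = 3003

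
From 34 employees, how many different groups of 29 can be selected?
C(34,29) = 34!/(29!×5!) = 278256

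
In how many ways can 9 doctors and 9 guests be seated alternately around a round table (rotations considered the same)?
Fix one of the doctors: (9-1)! ways for the remaining doctors, × 9! ways for the guests = 40320 × 362880 = 14631321600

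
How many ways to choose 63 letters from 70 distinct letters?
C(70,63) = 70!/(63!×7!) = 1198774720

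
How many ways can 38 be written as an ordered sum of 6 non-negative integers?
C(38+6-1, 6-1) = C(43, 5) = 962598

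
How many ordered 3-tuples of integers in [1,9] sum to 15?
Coefficient of x^15 in (x + x² + ... + x^9)^3. By inclusion-exclusion on dice exceeding 9: Σ_j (-1)^j C(3,j)·C(15-1-9j, 2) = C(3,0)·C(14,2) - C(3,1)·C(5,2) = 1·91 - 3·10 = 61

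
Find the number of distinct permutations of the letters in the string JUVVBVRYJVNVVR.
14! / (1! × 6! × 1! × 2! × 1! × 1! × 2!) = 30270240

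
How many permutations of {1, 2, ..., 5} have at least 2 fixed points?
Exactly j fixed points: C(5,j)·!(5-j); sum over j ≥ 2 (derangement numbers via !m = (m-1)·(!(m-1) + !(m-2)): !0..!3 = 1, 0, 1, 2). Σ_{j=2}^{5} C(5,j)·!(5-j) = C(5,2)·!3 + C(5,3)·!2 + C(5,4)·!1 + C(5,5)·!0 = 10·2 + 10·1 + 5·0 + 1·1 = 31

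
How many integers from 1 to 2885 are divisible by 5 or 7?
⌊2885/5⌋ + ⌊2885/7⌋ - ⌊2885/35⌋ = 577 + 412 - 82 = 907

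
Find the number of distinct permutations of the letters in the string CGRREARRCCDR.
12! / (1! × 1! × 1! × 3! × 5! × 1!) = 665280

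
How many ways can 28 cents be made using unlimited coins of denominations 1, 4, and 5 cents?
Coefficient of x^28 in 1/(1-x^1) · 1/(1-x^4) · 1/(1-x^5). Case on j = number of 5-cent coins (j = 0..5); remainder r = 28 - 5j is made from {1,4} in ⌊r/4⌋+1 ways. r = 28, 23, 18, 13, 8, 3 → 8 + 6 + 5 + 4 + 3 + 1 = 27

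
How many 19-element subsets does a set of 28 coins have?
C(28,19) = 28!/(19!×9!) = 6906900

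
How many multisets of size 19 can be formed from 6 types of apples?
C(19+6-1, 6-1) = C(24, 5) = 42504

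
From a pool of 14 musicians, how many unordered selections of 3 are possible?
C(14,3) = 14!/(3!×11!) = 364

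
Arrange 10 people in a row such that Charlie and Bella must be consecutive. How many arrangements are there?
Treat the 2 as one block: (10-2+1)! × 2! = 362880 × 2 = 725760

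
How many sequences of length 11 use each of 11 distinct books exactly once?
11! = 39916800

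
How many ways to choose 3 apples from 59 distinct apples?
C(59,3) = 59!/(3!×56!) = 32509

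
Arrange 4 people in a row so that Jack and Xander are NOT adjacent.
Total - adjacent = 4! - (4-1)!×2 = 24 - 12 = 12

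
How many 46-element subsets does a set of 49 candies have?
C(49,46) = 49!/(46!×3!) = 18424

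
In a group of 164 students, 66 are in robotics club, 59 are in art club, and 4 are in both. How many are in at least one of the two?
|A∪B| = |A| + |B| - |A∩B| = 66 + 59 - 4 = 121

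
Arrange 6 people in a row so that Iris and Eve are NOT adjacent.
Total - adjacent = 6! - (6-1)!×2 = 720 - 240 = 480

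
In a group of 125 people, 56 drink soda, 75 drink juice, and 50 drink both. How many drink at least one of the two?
|A∪B| = |A| + |B| - |A∩B| = 56 + 75 - 50 = 81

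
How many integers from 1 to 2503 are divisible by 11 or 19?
⌊2503/11⌋ + ⌊2503/19⌋ - ⌊2503/209⌋ = 227 + 131 - 11 = 347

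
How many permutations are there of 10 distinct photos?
10! = 3628800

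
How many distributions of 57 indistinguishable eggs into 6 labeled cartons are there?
C(57+6-1, 6-1) = C(62, 5) = 6471002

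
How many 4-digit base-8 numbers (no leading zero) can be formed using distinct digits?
First digit: 7 choices (nonzero). Then descending: 7 × 7 × 6 × 5 = 1470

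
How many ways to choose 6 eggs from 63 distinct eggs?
C(63,6) = 63!/(6!×57!) = 67945521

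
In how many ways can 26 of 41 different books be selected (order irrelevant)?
C(41,26) = 41!/(26!×15!) = 63432274896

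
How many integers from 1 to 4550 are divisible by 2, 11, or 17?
⌊4550/2⌋+⌊4550/11⌋+⌊4550/17⌋ - ⌊4550/22⌋-⌊4550/34⌋-⌊4550/187⌋ + ⌊4550/374⌋ = 2275+413+267 - 206-133-24 + 12 = 2604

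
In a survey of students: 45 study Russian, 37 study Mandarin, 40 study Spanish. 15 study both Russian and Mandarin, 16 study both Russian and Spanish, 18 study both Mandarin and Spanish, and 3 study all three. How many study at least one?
|A∪B∪C| = 45+37+40-15-16-18+3 = 76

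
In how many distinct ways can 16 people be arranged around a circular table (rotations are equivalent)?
Circular: fix one position, arrange the rest. (16-1)! = 1307674368000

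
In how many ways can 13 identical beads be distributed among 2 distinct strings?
C(13+2-1, 2-1) = C(14, 1) = 14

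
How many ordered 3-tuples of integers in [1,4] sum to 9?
Coefficient of x^9 in (x + x² + ... + x^4)^3. By inclusion-exclusion on dice exceeding 4: Σ_j (-1)^j C(3,j)·C(9-1-4j, 2) = C(3,0)·C(8,2) - C(3,1)·C(4,2) = 1·28 - 3·6 = 10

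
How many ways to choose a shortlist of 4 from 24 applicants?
C(24,4) = 24!/(4!×20!) = 10626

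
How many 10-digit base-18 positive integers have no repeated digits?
First digit: 17 choices (nonzero). Then descending: 17 × 17 × 16 × 15 × 14 × 13 × 12 × 11 × 10 × 9 = 149967417600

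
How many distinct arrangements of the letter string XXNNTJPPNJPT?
12! / (2! × 3! × 2! × 2! × 3!) = 1663200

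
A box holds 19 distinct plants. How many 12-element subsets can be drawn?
C(19,12) = 19!/(12!×7!) = 50388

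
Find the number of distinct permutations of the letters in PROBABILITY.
11! / (1! × 1! × 1! × 2! × 1! × 2! × 1! × 1! × 1!) = 9979200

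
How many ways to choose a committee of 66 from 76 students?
C(76,66) = 76!/(66!×10!) = 954526728530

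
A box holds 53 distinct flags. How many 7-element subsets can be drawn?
C(53,7) = 53!/(7!×46!) = 154143080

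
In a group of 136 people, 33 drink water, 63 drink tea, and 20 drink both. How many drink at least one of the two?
|A∪B| = |A| + |B| - |A∩B| = 33 + 63 - 20 = 76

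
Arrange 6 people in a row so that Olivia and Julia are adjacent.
Treat as block: (6-1)! × 2! = 120 × 2 = 240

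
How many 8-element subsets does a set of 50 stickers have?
C(50,8) = 50!/(8!×42!) = 536878650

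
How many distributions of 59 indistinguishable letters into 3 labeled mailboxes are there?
C(59+3-1, 3-1) = C(61, 2) = 1830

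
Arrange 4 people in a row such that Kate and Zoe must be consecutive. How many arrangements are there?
Treat the 2 as one block: (4-2+1)! × 2! = 6 × 2 = 12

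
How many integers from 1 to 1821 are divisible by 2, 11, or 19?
⌊1821/2⌋+⌊1821/11⌋+⌊1821/19⌋ - ⌊1821/22⌋-⌊1821/38⌋-⌊1821/209⌋ + ⌊1821/418⌋ = 910+165+95 - 82-47-8 + 4 = 1037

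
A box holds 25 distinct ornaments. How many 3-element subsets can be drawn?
C(25,3) = 25!/(3!×22!) = 2300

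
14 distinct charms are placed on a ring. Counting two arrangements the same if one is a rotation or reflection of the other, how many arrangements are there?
(14-1)!/2 = 6227020800/2 = 3113510400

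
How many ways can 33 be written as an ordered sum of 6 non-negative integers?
C(33+6-1, 6-1) = C(38, 5) = 501942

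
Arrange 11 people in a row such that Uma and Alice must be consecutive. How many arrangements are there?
Treat the 2 as one block: (11-2+1)! × 2! = 3628800 × 2 = 7257600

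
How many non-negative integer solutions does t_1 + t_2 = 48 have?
C(48+2-1, 2-1) = C(49, 1) = 49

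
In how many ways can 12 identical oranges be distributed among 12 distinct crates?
C(12+12-1, 12-1) = C(23, 11) = 1352078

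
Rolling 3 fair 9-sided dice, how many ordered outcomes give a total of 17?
Coefficient of x^17 in (x + x² + ... + x^9)^3. By inclusion-exclusion on dice exceeding 9: Σ_j (-1)^j C(3,j)·C(17-1-9j, 2) = C(3,0)·C(16,2) - C(3,1)·C(7,2) = 1·120 - 3·21 = 57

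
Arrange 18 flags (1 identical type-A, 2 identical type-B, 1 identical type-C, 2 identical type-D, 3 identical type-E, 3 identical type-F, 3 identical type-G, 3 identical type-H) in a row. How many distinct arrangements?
18! / (1! × 2! × 1! × 2! × 3! × 3! × 3! × 3!) = 1235025792000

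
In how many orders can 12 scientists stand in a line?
12! = 479001600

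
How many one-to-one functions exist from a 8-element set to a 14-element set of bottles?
P(14,8) = 14!/(14-8)! = 121080960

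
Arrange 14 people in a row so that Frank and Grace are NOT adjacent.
Total - adjacent = 14! - (14-1)!×2 = 87178291200 - 12454041600 = 74724249600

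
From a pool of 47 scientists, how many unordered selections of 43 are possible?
C(47,43) = 47!/(43!×4!) = 178365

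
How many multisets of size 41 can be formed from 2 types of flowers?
C(41+2-1, 2-1) = C(42, 1) = 42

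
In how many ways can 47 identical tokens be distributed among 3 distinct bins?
C(47+3-1, 3-1) = C(49, 2) = 1176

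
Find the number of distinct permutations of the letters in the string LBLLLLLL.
8! / (1! × 7!) = 8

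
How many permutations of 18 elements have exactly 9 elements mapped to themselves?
Choose the 9 fixed points C(18,9) = 48620, derange the rest: !9 = Σ_{j=0}^{9} (-1)^j·9!/j! = 362880 - 362880 + 181440 - 60480 + 15120 - 3024 + 504 - 72 + 9 - 1 = 133496. Product = 48620 × 133496 = 6490575520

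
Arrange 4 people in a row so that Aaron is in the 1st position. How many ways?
Fix one position: (4-1)! = 6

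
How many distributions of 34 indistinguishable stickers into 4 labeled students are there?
C(34+4-1, 4-1) = C(37, 3) = 7770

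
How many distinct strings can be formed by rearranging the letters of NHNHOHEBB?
9! / (2! × 1! × 2! × 1! × 3!) = 15120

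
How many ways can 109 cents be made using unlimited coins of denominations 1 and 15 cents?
Coefficient of x^109 in 1/(1-x^1) · 1/(1-x^15). Use j coins of 15 for j = 0..⌊109/15⌋ = 7, the rest in 1s: 7 + 1 = 8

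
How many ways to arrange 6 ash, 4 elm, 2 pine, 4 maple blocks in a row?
16! / (6! × 4! × 2! × 4!) = 25225200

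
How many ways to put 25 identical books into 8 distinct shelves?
C(25+8-1, 8-1) = C(32, 7) = 3365856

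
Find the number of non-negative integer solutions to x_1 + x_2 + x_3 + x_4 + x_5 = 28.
C(28+5-1, 5-1) = C(32, 4) = 35960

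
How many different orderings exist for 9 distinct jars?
9! = 362880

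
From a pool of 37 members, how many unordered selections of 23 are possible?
C(37,23) = 37!/(23!×14!) = 6107086800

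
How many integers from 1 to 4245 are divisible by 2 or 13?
⌊4245/2⌋ + ⌊4245/13⌋ - ⌊4245/26⌋ = 2122 + 326 - 163 = 2285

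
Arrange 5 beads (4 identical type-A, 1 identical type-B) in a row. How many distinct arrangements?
5! / (4! × 1!) = 5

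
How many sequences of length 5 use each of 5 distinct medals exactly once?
5! = 120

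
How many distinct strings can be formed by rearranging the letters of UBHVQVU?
7! / (1! × 2! × 1! × 2! × 1!) = 1260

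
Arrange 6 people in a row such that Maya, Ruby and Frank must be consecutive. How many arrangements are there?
Treat the 3 as one block: (6-3+1)! × 3! = 24 × 6 = 144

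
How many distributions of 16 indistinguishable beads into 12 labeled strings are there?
C(16+12-1, 12-1) = C(27, 11) = 13037895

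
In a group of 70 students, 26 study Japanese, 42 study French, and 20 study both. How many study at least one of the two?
|A∪B| = |A| + |B| - |A∩B| = 26 + 42 - 20 = 48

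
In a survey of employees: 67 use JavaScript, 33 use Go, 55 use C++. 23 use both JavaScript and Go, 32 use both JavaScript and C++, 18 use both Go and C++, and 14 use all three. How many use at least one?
|A∪B∪C| = 67+33+55-23-32-18+14 = 96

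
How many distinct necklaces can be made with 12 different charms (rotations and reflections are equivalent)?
(12-1)!/2 = 39916800/2 = 19958400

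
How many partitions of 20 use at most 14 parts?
By conjugation, equals partitions of 20 into parts ≤ 14. Let r_j(i) = number of partitions of i into parts ≤ j, for i = 0..20. r_1(i) = 1 for all i; r_j(i) = r_{j-1}(i) + r_j(i-j). Rows j = 2..14: ≤2: 1 1 2 2 3 3 4 4 5 5 6 6 7 7 8 8 9 9 10 10 11; ≤3: 1 1 2 3 4 5 7 8 10 12 14 16 19 21 24 27 30 33 37 40 44; ≤4: 1 1 2 3 5 6 9 11 15 18 23 27 34 39 47 54 64 72 84 94 108; ≤5: 1 1 2 3 5 7 10 13 18 23 30 37 47 57 70 84 101 119 141 164 192; ≤6: 1 1 2 3 5 7 11 14 20 26 35 44 58 71 90 110 136 163 199 235 282; ≤7: 1 1 2 3 5 7 11 15 21 28 38 49 65 82 105 131 164 201 248 300 364; ≤8: 1 1 2 3 5 7 11 15 22 29 40 52 70 89 116 146 186 230 288 352 434; ≤9: 1 1 2 3 5 7 11 15 22 30 41 54 73 94 123 157 201 252 318 393 488; ≤10: 1 1 2 3 5 7 11 15 22 30 42 55 75 97 128 164 212 267 340 423 530; ≤11: 1 1 2 3 5 7 11 15 22 30 42 56 76 99 131 169 219 278 355 445 560; ≤12: 1 1 2 3 5 7 11 15 22 30 42 56 77 100 133 172 224 285 366 460 582; ≤13: 1 1 2 3 5 7 11 15 22 30 42 56 77 101 134 174 227 290 373 471 597; ≤14: 1 1 2 3 5 7 11 15 22 30 42 56 77 101 135 175 229 293 378 478 608. r_14(20) = 608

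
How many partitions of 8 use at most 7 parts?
By conjugation, equals partitions of 8 into parts ≤ 7. Let r_j(i) = number of partitions of i into parts ≤ j, for i = 0..8. r_1(i) = 1 for all i; r_j(i) = r_{j-1}(i) + r_j(i-j). Rows j = 2..7: ≤2: 1 1 2 2 3 3 4 4 5; ≤3: 1 1 2 3 4 5 7 8 10; ≤4: 1 1 2 3 5 6 9 11 15; ≤5: 1 1 2 3 5 7 10 13 18; ≤6: 1 1 2 3 5 7 11 14 20; ≤7: 1 1 2 3 5 7 11 15 21. r_7(8) = 21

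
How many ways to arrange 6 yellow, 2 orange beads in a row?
8! / (6! × 2!) = 28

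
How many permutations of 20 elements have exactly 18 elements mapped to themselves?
Choose the 18 fixed points C(20,18) = 190, derange the rest: !2 = Σ_{j=0}^{2} (-1)^j·2!/j! = 2 - 2 + 1 = 1. Product = 190 × 1 = 190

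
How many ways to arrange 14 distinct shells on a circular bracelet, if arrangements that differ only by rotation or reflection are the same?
(14-1)!/2 = 6227020800/2 = 3113510400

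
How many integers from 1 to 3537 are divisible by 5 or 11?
⌊3537/5⌋ + ⌊3537/11⌋ - ⌊3537/55⌋ = 707 + 321 - 64 = 964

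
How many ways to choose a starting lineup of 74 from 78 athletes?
C(78,74) = 78!/(74!×4!) = 1426425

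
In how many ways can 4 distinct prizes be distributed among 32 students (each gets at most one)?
P(32,4) = 32!/(32-4)! = 863040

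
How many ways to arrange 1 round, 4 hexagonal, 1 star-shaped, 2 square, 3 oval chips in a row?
11! / (1! × 4! × 1! × 2! × 3!) = 138600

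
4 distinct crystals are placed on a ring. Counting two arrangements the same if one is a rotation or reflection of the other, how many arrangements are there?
(4-1)!/2 = 6/2 = 3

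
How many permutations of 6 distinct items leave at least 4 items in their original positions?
Exactly j fixed points: C(6,j)·!(6-j); sum over j ≥ 4 (derangement numbers via !m = (m-1)·(!(m-1) + !(m-2)): !0..!2 = 1, 0, 1). Σ_{j=4}^{6} C(6,j)·!(6-j) = C(6,4)·!2 + C(6,5)·!1 + C(6,6)·!0 = 15·1 + 6·0 + 1·1 = 16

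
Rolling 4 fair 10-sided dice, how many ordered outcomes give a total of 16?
Coefficient of x^16 in (x + x² + ... + x^10)^4. By inclusion-exclusion on dice exceeding 10: Σ_j (-1)^j C(4,j)·C(16-1-10j, 3) = C(4,0)·C(15,3) - C(4,1)·C(5,3) = 1·455 - 4·10 = 415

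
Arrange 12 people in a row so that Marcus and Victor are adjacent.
Treat as block: (12-1)! × 2! = 39916800 × 2 = 79833600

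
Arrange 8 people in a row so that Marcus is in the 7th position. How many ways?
Fix one position: (8-1)! = 5040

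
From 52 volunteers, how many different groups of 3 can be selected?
C(52,3) = 52!/(3!×49!) = 22100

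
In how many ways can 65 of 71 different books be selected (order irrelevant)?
C(71,65) = 71!/(65!×6!) = 143218999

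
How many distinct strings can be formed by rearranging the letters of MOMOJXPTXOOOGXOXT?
17! / (1! × 2! × 4! × 2! × 6! × 1! × 1!) = 5145940800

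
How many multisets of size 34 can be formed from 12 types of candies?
C(34+12-1, 12-1) = C(45, 11) = 10150595910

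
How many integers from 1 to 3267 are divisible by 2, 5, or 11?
⌊3267/2⌋+⌊3267/5⌋+⌊3267/11⌋ - ⌊3267/10⌋-⌊3267/22⌋-⌊3267/55⌋ + ⌊3267/110⌋ = 1633+653+297 - 326-148-59 + 29 = 2079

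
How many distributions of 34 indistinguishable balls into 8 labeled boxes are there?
C(34+8-1, 8-1) = C(41, 7) = 22481940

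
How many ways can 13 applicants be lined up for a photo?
13! = 6227020800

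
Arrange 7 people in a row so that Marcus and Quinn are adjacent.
Treat as block: (7-1)! × 2! = 720 × 2 = 1440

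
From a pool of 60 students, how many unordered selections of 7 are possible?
C(60,7) = 60!/(7!×53!) = 386206920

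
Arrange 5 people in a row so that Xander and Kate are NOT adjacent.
Total - adjacent = 5! - (5-1)!×2 = 120 - 48 = 72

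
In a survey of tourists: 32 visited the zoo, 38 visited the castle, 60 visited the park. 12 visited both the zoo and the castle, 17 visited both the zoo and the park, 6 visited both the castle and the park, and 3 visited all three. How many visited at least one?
|A∪B∪C| = 32+38+60-12-17-6+3 = 98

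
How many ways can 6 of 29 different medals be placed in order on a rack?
P(29,6) = 29!/(29-6)! = 342014400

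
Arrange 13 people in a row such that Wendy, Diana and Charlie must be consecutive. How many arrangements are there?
Treat the 3 as one block: (13-3+1)! × 3! = 39916800 × 6 = 239500800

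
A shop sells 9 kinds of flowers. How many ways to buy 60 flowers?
C(60+9-1, 9-1) = C(68, 8) = 7392009768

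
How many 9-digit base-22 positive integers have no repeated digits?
First digit: 21 choices (nonzero). Then descending: 21 × 21 × 20 × 19 × 18 × 17 × 16 × 15 × 14 = 172299052800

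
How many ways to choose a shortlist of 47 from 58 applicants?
C(58,47) = 58!/(47!×11!) = 227692286640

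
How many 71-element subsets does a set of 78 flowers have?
C(78,71) = 78!/(71!×7!) = 2641902120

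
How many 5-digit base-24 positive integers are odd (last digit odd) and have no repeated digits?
Last∈{1,3,5,7,9,11,13,15,17,19,21,23}. Last=0: 0. Last nonzero: 12×22×P(22,3) = 2439360. Total = 2439360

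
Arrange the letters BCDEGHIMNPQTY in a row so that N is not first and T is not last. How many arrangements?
By inclusion-exclusion: 13! - 2×(13-1)! + (13-2)! = 6227020800 - 958003200 + 39916800 = 5308934400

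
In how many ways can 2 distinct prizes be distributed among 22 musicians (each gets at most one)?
P(22,2) = 22!/(22-2)! = 462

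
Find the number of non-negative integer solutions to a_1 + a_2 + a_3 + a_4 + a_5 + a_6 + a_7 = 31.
C(31+7-1, 7-1) = C(37, 6) = 2324784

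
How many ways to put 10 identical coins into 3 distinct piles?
C(10+3-1, 3-1) = C(12, 2) = 66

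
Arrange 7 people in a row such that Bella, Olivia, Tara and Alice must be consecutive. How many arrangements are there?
Treat the 4 as one block: (7-4+1)! × 4! = 24 × 24 = 576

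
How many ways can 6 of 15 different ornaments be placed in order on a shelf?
P(15,6) = 15!/(15-6)! = 3603600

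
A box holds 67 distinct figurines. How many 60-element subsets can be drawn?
C(67,60) = 67!/(60!×7!) = 869648208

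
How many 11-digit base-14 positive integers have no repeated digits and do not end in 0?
Last digit: 13 nonzero choices. First digit: 12 (nonzero, ≠last). Middle 9: P(12,9) = 79833600. Total = 12454041600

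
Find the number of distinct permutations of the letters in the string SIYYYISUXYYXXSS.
15! / (4! × 2! × 1! × 3! × 5!) = 37837800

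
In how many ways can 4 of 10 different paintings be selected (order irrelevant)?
C(10,4) = 10!/(4!×6!) = 210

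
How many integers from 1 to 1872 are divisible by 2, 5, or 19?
⌊1872/2⌋+⌊1872/5⌋+⌊1872/19⌋ - ⌊1872/10⌋-⌊1872/38⌋-⌊1872/95⌋ + ⌊1872/190⌋ = 936+374+98 - 187-49-19 + 9 = 1162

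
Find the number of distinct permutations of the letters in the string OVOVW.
5! / (2! × 2! × 1!) = 30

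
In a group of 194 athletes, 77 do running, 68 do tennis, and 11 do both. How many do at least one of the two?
|A∪B| = |A| + |B| - |A∩B| = 77 + 68 - 11 = 134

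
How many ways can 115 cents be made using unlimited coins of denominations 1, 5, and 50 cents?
Coefficient of x^115 in 1/(1-x^1) · 1/(1-x^5) · 1/(1-x^50). Case on j = number of 50-cent coins (j = 0..2); remainder r = 115 - 50j is made from {1,5} in ⌊r/5⌋+1 ways. r = 115, 65, 15 → 24 + 14 + 4 = 42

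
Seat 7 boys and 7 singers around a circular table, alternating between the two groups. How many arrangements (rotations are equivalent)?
Fix one of the boys: (7-1)! ways for the remaining boys, × 7! ways for the singers = 720 × 5040 = 3628800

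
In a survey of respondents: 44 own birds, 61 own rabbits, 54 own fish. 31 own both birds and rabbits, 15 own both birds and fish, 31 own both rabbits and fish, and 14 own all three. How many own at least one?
|A∪B∪C| = 44+61+54-31-15-31+14 = 96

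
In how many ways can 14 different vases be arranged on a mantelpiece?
14! = 87178291200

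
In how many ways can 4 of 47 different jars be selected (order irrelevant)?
C(47,4) = 47!/(4!×43!) = 178365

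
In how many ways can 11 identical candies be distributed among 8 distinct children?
C(11+8-1, 8-1) = C(18, 7) = 31824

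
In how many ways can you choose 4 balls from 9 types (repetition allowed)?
C(4+9-1, 9-1) = C(12, 8) = 495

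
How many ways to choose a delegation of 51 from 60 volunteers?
C(60,51) = 60!/(51!×9!) = 14783142660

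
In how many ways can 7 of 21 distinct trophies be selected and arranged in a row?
P(21,7) = 21!/(21-7)! = 586051200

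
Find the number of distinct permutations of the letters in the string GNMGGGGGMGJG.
12! / (2! × 1! × 8! × 1!) = 5940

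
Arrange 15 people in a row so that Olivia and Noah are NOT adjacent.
Total - adjacent = 15! - (15-1)!×2 = 1307674368000 - 174356582400 = 1133317785600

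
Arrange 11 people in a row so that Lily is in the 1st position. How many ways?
Fix one position: (11-1)! = 3628800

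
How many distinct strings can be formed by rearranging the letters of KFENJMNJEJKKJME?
15! / (3! × 2! × 3! × 4! × 2! × 1!) = 378378000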